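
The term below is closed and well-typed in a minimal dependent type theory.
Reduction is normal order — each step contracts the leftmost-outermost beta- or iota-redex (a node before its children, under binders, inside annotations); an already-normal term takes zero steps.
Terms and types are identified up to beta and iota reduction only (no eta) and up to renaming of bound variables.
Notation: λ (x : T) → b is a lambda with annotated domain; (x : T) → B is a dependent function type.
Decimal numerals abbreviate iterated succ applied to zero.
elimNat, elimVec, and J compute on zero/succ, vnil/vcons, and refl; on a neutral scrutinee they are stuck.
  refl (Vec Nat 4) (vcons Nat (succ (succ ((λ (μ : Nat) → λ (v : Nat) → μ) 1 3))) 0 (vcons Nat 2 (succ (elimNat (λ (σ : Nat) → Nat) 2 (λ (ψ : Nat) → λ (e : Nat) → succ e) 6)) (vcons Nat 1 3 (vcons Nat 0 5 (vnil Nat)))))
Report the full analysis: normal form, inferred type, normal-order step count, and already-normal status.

normal form:
  refl (Vec Nat 4) (vcons Nat 3 0 (vcons Nat 2 9 (vcons Nat 1 3 (vcons Nat 0 5 (vnil Nat)))))
inferred type:
  Eq (Vec Nat 4) (vcons Nat 3 0 (vcons Nat 2 9 (vcons Nat 1 3 (vcons Nat 0 5 (vnil Nat))))) (vcons Nat 3 0 (vcons Nat 2 9 (vcons Nat 1 3 (vcons Nat 0 5 (vnil Nat)))))
steps to reach normal form (normal order): 21
already normal: no
first redex: a beta-redex


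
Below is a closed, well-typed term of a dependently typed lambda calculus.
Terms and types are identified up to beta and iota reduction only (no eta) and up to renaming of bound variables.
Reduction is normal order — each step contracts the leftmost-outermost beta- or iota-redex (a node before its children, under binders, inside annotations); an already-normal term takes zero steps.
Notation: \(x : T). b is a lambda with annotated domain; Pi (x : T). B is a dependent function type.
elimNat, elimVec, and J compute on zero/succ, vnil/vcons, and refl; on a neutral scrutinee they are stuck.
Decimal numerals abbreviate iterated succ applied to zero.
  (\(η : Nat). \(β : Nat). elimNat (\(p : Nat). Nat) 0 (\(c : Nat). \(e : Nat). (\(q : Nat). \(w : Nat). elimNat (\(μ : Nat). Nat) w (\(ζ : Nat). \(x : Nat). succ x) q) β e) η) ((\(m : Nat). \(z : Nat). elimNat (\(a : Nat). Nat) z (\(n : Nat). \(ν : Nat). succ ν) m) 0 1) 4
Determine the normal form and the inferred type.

resulting normal form:
  4
the term's type:
  Nat


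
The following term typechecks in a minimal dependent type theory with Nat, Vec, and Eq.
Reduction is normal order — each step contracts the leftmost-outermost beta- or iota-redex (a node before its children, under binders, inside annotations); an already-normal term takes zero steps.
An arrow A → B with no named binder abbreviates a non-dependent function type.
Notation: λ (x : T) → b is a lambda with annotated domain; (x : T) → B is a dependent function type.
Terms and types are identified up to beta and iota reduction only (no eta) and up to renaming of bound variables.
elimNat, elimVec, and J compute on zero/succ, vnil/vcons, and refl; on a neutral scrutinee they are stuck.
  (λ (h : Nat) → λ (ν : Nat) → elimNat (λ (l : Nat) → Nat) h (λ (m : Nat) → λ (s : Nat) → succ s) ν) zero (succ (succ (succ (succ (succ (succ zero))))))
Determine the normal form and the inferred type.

normal form:
  succ (succ (succ (succ (succ (succ zero)))))
inferred type:
  Nat


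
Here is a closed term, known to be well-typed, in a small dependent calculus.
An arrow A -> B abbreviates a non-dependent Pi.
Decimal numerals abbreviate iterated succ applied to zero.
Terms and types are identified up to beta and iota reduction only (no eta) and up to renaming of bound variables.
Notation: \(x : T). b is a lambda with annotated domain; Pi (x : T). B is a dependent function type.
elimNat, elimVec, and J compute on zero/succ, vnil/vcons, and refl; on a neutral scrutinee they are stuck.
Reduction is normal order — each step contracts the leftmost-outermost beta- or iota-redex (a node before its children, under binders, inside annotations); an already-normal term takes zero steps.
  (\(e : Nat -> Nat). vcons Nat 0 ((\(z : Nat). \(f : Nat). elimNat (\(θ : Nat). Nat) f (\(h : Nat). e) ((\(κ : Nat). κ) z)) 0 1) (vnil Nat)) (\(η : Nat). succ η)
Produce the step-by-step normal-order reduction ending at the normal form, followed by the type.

reduction (normal order):
  (\(e : Nat -> Nat). vcons Nat 0 ((\(z : Nat). \(f : Nat). elimNat (\(θ : Nat). Nat) f (\(h : Nat). e) ((\(κ : Nat). κ) z)) 0 1) (vnil Nat)) (\(η : Nat). succ η)
  ~> vcons Nat 0 ((\(e : Nat). \(z : Nat). elimNat (\(f : Nat). Nat) z (\(θ : Nat). \(h : Nat). succ h) ((\(κ : Nat). κ) e)) 0 1) (vnil Nat)
  ~> vcons Nat 0 ((\(e : Nat). elimNat (\(z : Nat). Nat) e (\(f : Nat). \(θ : Nat). succ θ) ((\(h : Nat). h) 0)) 1) (vnil Nat)
  ~> vcons Nat 0 (elimNat (\(e : Nat). Nat) 1 (\(z : Nat). \(f : Nat). succ f) ((\(θ : Nat). θ) 0)) (vnil Nat)
  ~> vcons Nat 0 (elimNat (\(e : Nat). Nat) 1 (\(z : Nat). \(f : Nat). succ f) 0) (vnil Nat)
  ~> vcons Nat 0 1 (vnil Nat)
the term's type:
  Vec Nat 1


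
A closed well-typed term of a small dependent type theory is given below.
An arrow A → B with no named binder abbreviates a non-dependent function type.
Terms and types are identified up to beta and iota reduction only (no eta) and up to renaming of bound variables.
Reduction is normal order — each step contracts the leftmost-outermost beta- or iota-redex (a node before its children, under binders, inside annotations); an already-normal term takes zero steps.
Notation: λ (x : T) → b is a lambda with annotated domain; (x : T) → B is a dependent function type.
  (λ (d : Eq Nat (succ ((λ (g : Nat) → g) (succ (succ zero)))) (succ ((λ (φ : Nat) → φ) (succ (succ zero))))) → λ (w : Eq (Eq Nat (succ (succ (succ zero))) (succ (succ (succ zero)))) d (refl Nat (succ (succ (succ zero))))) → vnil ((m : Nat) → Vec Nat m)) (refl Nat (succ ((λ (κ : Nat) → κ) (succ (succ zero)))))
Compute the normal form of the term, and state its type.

resulting normal form:
  λ (d : Eq (Eq Nat (succ (succ (succ zero))) (succ (succ (succ zero)))) (refl Nat (succ (succ (succ zero)))) (refl Nat (succ (succ (succ zero))))) → vnil ((g : Nat) → Vec Nat g)
inferred type:
  Eq (Eq Nat (succ (succ (succ zero))) (succ (succ (succ zero)))) (refl Nat (succ (succ (succ zero)))) (refl Nat (succ (succ (succ zero)))) → Vec ((d : Nat) → Vec Nat d) zero


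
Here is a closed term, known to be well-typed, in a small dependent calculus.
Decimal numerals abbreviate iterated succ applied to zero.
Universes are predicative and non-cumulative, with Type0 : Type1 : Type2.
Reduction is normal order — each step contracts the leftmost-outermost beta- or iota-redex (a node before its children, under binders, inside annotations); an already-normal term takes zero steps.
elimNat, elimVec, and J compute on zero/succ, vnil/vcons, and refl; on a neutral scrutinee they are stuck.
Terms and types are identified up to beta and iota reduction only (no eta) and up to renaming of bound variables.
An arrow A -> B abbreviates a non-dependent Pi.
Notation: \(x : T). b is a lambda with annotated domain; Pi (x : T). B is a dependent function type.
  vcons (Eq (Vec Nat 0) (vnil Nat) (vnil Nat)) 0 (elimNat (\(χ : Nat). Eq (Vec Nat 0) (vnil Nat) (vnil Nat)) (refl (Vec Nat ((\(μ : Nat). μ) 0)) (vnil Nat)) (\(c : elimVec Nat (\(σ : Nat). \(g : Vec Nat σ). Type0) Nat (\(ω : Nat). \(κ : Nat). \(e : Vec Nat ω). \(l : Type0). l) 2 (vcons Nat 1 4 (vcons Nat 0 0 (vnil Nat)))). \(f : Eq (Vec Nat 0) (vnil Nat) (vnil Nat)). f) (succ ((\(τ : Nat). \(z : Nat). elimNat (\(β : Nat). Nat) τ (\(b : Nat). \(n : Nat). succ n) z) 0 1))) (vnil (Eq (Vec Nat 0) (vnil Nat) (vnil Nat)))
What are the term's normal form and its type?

normal form:
  vcons (Eq (Vec Nat 0) (vnil Nat) (vnil Nat)) 0 (refl (Vec Nat 0) (vnil Nat)) (vnil (Eq (Vec Nat 0) (vnil Nat) (vnil Nat)))
inferred type:
  Vec (Eq (Vec Nat 0) (vnil Nat) (vnil Nat)) 1
observation: the first redex contracted is an elimNat iota-redex; the normal form is reached in 25 normal-order steps.


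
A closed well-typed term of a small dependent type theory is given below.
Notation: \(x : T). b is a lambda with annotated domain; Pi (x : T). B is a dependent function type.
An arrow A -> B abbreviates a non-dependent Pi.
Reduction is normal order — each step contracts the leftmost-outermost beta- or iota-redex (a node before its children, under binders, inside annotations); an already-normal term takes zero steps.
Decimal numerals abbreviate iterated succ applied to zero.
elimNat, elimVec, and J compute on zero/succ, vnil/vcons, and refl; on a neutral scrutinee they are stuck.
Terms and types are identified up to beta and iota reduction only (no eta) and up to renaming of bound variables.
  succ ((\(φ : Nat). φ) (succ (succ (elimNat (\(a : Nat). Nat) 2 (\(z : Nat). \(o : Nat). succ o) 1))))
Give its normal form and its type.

resulting normal form:
  6
the term's type:
  Nat
observation: the term reaches its normal form after 5 normal-order steps.


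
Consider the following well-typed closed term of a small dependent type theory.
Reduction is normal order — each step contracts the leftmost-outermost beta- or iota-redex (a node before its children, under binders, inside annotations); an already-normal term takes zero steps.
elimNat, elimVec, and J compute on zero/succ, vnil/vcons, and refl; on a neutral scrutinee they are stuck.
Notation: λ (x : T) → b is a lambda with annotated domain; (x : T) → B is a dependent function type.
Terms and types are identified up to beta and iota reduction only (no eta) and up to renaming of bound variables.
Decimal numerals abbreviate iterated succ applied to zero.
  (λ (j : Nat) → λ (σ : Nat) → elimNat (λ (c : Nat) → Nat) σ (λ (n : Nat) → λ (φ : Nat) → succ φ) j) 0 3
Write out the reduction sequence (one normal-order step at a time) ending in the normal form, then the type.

normal-order reduction sequence:
  (λ (j : Nat) → λ (σ : Nat) → elimNat (λ (c : Nat) → Nat) σ (λ (n : Nat) → λ (φ : Nat) → succ φ) j) 0 3
  ~> (λ (j : Nat) → elimNat (λ (σ : Nat) → Nat) j (λ (c : Nat) → λ (n : Nat) → succ n) 0) 3
  ~> elimNat (λ (j : Nat) → Nat) 3 (λ (σ : Nat) → λ (c : Nat) → succ c) 0
  ~> 3
type:
  Nat


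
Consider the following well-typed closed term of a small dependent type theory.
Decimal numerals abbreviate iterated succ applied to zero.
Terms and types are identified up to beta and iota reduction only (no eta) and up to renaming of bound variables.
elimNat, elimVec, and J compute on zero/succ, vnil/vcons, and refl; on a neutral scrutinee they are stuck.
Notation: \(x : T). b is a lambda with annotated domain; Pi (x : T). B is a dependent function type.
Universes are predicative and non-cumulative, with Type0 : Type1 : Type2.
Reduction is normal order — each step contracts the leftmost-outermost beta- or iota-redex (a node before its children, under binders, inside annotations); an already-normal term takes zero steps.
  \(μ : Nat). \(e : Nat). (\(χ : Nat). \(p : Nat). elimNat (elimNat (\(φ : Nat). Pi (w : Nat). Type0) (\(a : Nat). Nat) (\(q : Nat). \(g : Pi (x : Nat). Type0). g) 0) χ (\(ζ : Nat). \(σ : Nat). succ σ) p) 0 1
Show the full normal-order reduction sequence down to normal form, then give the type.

normal-order reduction sequence:
  \(μ : Nat). \(e : Nat). (\(χ : Nat). \(p : Nat). elimNat (elimNat (\(φ : Nat). Pi (w : Nat). Type0) (\(a : Nat). Nat) (\(q : Nat). \(g : Pi (x : Nat). Type0). g) 0) χ (\(ζ : Nat). \(σ : Nat). succ σ) p) 0 1
  ~> \(μ : Nat). \(e : Nat). (\(χ : Nat). elimNat (elimNat (\(p : Nat). Pi (φ : Nat). Type0) (\(w : Nat). Nat) (\(a : Nat). \(q : Pi (g : Nat). Type0). q) 0) 0 (\(x : Nat). \(ζ : Nat). succ ζ) χ) 1
  ~> \(μ : Nat). \(e : Nat). elimNat (elimNat (\(χ : Nat). Pi (p : Nat). Type0) (\(φ : Nat). Nat) (\(w : Nat). \(a : Pi (q : Nat). Type0). a) 0) 0 (\(g : Nat). \(x : Nat). succ x) 1
  ~> \(μ : Nat). \(e : Nat). (\(χ : Nat). \(p : Nat). succ p) 0 (elimNat (elimNat (\(φ : Nat). Pi (w : Nat). Type0) (\(a : Nat). Nat) (\(q : Nat). \(g : Pi (x : Nat). Type0). g) 0) 0 (\(ζ : Nat). \(σ : Nat). succ σ) 0)
  ~> \(μ : Nat). \(e : Nat). (\(χ : Nat). succ χ) (elimNat (elimNat (\(p : Nat). Pi (φ : Nat). Type0) (\(w : Nat). Nat) (\(a : Nat). \(q : Pi (g : Nat). Type0). q) 0) 0 (\(x : Nat). \(ζ : Nat). succ ζ) 0)
  ~> \(μ : Nat). \(e : Nat). succ (elimNat (elimNat (\(χ : Nat). Pi (p : Nat). Type0) (\(φ : Nat). Nat) (\(w : Nat). \(a : Pi (q : Nat). Type0). a) 0) 0 (\(g : Nat). \(x : Nat). succ x) 0)
  ~> \(μ : Nat). \(e : Nat). 1
the term's type:
  Pi (μ : Nat). Pi (e : Nat). Nat


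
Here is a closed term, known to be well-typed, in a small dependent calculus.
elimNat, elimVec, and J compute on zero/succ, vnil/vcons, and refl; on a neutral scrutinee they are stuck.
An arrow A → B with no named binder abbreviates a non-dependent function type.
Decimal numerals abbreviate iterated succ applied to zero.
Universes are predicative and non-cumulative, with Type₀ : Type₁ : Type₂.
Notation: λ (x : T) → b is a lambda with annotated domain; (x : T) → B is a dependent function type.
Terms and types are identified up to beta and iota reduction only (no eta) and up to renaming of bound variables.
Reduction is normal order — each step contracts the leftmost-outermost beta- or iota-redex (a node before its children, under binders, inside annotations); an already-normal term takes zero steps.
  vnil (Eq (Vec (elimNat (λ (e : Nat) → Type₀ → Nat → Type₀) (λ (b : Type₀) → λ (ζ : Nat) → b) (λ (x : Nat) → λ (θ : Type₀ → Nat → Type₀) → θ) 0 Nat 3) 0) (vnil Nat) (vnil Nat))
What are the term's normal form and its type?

reduced normal form:
  vnil (Eq (Vec Nat 0) (vnil Nat) (vnil Nat))
type:
  Vec (Eq (Vec Nat 0) (vnil Nat) (vnil Nat)) 0
observation: the term reaches its normal form after 3 normal-order steps.


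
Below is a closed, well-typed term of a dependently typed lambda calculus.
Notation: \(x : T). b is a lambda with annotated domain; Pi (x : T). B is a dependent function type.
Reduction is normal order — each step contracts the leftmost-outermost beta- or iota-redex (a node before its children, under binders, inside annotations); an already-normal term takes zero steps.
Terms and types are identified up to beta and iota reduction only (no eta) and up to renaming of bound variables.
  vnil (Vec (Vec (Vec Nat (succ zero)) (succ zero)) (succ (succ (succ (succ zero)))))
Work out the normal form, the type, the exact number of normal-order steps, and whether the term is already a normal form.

reduced normal form:
  vnil (Vec (Vec (Vec Nat (succ zero)) (succ zero)) (succ (succ (succ (succ zero)))))
type:
  Vec (Vec (Vec (Vec Nat (succ zero)) (succ zero)) (succ (succ (succ (succ zero))))) zero
reduction steps (normal order): 0
started in normal form: yes


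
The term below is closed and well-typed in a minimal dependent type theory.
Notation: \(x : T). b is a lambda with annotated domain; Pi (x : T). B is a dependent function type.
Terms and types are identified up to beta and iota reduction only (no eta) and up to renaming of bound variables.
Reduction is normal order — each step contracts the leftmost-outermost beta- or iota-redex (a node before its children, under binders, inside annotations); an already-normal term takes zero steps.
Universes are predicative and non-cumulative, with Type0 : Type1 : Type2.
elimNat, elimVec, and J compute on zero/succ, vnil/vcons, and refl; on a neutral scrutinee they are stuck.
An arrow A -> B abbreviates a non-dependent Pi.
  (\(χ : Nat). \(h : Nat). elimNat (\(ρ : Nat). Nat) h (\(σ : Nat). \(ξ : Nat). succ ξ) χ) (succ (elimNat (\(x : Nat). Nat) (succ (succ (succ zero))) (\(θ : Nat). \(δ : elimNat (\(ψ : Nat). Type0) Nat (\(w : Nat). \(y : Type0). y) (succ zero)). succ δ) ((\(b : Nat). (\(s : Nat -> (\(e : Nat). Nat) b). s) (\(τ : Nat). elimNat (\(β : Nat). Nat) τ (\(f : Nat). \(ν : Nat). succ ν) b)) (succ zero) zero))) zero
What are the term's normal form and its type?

normal form:
  succ (succ (succ (succ (succ zero))))
inferred type:
  Nat


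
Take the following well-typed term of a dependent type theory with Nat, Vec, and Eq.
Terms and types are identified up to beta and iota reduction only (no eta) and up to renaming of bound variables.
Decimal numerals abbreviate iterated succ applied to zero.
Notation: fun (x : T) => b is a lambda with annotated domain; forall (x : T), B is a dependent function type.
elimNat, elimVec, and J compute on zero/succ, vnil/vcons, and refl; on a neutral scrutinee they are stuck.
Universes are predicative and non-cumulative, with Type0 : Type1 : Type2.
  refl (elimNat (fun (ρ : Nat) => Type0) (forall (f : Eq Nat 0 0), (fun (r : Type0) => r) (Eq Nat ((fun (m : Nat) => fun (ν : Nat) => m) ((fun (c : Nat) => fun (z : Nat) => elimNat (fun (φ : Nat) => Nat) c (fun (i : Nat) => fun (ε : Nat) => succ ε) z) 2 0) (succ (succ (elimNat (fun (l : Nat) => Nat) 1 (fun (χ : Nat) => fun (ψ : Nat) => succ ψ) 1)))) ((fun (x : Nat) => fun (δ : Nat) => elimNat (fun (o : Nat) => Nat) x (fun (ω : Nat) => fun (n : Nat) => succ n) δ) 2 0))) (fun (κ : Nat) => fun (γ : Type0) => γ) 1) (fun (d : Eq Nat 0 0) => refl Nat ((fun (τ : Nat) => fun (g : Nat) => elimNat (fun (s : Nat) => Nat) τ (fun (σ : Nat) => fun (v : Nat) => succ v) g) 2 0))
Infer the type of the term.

the term's type:
  Eq (forall (ρ : Eq Nat 0 0), Eq Nat 2 2) (fun (f : Eq Nat 0 0) => refl Nat 2) (fun (r : Eq Nat 0 0) => refl Nat 2)


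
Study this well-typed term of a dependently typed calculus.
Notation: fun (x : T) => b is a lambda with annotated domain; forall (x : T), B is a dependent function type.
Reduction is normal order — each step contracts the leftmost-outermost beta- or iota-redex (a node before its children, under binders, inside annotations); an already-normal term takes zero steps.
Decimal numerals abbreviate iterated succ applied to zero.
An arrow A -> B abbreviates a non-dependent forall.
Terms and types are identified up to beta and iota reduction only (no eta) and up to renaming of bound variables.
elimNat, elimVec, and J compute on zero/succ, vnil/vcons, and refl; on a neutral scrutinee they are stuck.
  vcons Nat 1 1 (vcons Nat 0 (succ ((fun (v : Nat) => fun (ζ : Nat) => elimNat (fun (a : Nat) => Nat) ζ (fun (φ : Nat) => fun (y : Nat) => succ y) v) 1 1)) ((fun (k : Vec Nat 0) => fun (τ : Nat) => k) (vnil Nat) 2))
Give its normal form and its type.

normal form:
  vcons Nat 1 1 (vcons Nat 0 3 (vnil Nat))
inferred type:
  Vec Nat 2
observation: the term reaches its normal form after 8 normal-order steps.


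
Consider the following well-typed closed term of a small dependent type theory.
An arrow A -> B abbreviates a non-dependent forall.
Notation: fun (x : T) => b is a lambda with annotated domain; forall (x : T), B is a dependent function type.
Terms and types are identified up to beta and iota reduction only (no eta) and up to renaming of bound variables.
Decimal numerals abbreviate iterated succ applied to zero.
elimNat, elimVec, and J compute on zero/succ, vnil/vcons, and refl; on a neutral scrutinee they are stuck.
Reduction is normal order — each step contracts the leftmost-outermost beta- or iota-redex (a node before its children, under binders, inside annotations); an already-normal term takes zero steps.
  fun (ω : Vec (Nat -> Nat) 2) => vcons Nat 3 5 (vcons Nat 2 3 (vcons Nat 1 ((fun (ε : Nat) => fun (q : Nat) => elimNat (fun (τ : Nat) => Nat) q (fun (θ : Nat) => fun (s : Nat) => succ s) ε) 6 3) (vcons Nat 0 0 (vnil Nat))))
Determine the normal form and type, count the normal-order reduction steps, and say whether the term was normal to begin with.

reduced normal form:
  fun (ω : Vec (Nat -> Nat) 2) => vcons Nat 3 5 (vcons Nat 2 3 (vcons Nat 1 9 (vcons Nat 0 0 (vnil Nat))))
type:
  Vec (Nat -> Nat) 2 -> Vec Nat 4
reduction steps (normal order): 21
term was already normal: no
first redex: a beta-redex


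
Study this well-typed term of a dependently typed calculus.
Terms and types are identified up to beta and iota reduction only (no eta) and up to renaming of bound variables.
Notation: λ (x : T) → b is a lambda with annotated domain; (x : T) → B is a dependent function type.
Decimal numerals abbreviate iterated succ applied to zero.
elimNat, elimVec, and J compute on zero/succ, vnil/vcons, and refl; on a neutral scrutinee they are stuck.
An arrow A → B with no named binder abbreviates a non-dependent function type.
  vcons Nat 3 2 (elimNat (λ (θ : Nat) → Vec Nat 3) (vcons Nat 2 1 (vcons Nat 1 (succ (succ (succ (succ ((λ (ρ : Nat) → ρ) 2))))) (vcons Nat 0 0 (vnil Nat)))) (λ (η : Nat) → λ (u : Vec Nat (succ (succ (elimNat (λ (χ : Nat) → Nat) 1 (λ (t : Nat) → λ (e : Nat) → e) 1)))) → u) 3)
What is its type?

inferred type:
  Vec Nat 4


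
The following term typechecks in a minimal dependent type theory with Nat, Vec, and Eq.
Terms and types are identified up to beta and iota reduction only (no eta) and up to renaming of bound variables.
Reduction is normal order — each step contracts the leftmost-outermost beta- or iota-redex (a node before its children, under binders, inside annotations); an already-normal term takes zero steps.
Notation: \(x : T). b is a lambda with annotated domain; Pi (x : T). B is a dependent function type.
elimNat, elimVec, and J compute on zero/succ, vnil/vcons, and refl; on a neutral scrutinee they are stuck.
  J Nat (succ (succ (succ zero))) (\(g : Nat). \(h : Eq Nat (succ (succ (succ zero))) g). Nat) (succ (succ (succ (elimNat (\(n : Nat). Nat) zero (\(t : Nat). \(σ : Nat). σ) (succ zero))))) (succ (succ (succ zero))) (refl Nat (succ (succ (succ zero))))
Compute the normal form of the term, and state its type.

normal form:
  succ (succ (succ zero))
inferred type:
  Nat
observation: 5 normal-order steps separate the term from its normal form.


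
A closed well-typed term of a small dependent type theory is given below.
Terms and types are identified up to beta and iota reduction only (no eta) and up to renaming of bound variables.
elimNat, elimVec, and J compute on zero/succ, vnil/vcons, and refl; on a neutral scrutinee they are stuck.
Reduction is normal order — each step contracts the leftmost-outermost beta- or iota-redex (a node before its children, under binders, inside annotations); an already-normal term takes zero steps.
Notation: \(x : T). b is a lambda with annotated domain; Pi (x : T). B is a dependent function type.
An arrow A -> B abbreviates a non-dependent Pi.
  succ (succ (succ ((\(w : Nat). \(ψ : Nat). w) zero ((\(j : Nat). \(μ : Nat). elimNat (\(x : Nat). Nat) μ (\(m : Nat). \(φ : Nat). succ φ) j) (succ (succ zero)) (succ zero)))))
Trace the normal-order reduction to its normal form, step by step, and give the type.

reduction (normal order):
  succ (succ (succ ((\(w : Nat). \(ψ : Nat). w) zero ((\(j : Nat). \(μ : Nat). elimNat (\(x : Nat). Nat) μ (\(m : Nat). \(φ : Nat). succ φ) j) (succ (succ zero)) (succ zero)))))
  ~> succ (succ (succ ((\(w : Nat). zero) ((\(ψ : Nat). \(j : Nat). elimNat (\(μ : Nat). Nat) j (\(x : Nat). \(m : Nat). succ m) ψ) (succ (succ zero)) (succ zero)))))
  ~> succ (succ (succ zero))
the term's type:
  Nat


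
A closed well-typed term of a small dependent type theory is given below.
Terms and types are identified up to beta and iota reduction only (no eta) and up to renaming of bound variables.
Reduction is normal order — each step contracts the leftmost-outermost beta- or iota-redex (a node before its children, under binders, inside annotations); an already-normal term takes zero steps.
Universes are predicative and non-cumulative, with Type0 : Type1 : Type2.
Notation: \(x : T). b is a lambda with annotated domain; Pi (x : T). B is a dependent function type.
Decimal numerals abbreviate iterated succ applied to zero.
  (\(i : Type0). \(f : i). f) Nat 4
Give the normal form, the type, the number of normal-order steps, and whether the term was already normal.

normal form:
  4
the term's type:
  Nat
steps to reach normal form (normal order): 2
started in normal form: no
first contracted redex: a beta-redex


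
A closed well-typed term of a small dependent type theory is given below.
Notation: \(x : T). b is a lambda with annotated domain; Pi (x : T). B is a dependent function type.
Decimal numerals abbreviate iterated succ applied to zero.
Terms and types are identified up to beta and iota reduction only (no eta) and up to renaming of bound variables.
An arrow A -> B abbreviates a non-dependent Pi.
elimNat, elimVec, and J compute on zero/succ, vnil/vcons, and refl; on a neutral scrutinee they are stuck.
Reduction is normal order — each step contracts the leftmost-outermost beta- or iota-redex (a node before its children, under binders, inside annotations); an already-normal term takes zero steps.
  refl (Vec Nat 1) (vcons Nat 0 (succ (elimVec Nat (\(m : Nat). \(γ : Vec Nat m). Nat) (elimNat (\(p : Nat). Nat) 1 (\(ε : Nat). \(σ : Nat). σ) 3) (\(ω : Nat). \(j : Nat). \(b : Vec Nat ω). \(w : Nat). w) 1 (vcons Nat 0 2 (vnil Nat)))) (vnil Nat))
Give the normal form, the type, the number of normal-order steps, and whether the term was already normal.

normal form:
  refl (Vec Nat 1) (vcons Nat 0 2 (vnil Nat))
the term's type:
  Eq (Vec Nat 1) (vcons Nat 0 2 (vnil Nat)) (vcons Nat 0 2 (vnil Nat))
reduction steps (normal order): 16
started in normal form: no
first contracted redex: an elimVec iota-redex


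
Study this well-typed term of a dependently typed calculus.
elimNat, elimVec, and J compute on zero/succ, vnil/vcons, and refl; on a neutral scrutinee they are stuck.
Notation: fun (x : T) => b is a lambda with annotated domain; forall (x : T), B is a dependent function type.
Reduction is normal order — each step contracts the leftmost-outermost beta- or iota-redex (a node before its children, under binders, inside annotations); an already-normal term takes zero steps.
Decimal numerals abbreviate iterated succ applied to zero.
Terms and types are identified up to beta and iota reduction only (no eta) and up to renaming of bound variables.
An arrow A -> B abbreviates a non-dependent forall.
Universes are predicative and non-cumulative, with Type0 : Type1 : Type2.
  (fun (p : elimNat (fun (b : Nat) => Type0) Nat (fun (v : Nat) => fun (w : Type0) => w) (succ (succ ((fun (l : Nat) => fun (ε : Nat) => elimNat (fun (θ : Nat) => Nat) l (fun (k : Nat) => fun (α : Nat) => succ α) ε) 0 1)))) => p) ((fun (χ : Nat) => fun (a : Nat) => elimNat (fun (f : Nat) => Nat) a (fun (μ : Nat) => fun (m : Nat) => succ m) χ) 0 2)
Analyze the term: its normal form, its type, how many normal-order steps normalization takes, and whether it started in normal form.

normal form:
  2
inferred type:
  Nat
normal-order step count: 4
already normal: no
first redex: a beta-redex


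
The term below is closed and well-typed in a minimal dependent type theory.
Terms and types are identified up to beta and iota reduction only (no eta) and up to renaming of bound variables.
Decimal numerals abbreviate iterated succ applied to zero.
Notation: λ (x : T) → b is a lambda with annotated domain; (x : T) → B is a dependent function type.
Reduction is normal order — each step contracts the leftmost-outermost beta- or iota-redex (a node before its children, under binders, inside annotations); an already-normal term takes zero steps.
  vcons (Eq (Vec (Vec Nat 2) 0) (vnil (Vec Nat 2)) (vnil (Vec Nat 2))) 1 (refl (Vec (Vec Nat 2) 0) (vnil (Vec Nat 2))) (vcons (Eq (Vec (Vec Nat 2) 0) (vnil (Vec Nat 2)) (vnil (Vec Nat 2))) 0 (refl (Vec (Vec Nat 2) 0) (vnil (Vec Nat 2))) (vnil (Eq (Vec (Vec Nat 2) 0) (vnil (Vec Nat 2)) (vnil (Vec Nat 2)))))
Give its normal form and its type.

normal form:
  vcons (Eq (Vec (Vec Nat 2) 0) (vnil (Vec Nat 2)) (vnil (Vec Nat 2))) 1 (refl (Vec (Vec Nat 2) 0) (vnil (Vec Nat 2))) (vcons (Eq (Vec (Vec Nat 2) 0) (vnil (Vec Nat 2)) (vnil (Vec Nat 2))) 0 (refl (Vec (Vec Nat 2) 0) (vnil (Vec Nat 2))) (vnil (Eq (Vec (Vec Nat 2) 0) (vnil (Vec Nat 2)) (vnil (Vec Nat 2)))))
type:
  Vec (Eq (Vec (Vec Nat 2) 0) (vnil (Vec Nat 2)) (vnil (Vec Nat 2))) 2


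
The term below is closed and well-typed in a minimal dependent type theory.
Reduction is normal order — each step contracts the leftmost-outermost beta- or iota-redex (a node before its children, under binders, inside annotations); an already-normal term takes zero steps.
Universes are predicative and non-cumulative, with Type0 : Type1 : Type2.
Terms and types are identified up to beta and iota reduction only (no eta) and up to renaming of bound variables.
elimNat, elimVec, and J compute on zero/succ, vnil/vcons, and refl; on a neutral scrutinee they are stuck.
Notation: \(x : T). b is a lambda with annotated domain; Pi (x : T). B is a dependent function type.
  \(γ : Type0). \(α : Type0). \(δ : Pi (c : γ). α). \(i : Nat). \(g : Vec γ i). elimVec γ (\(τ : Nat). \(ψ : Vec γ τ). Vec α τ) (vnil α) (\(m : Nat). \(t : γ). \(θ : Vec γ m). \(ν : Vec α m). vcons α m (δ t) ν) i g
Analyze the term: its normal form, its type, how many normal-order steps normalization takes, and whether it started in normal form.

reduced normal form:
  \(γ : Type0). \(α : Type0). \(δ : Pi (c : γ). α). \(i : Nat). \(g : Vec γ i). elimVec γ (\(τ : Nat). \(ψ : Vec γ τ). Vec α τ) (vnil α) (\(m : Nat). \(t : γ). \(θ : Vec γ m). \(ν : Vec α m). vcons α m (δ t) ν) i g
type:
  Pi (γ : Type0). Pi (α : Type0). Pi (δ : Pi (c : γ). α). Pi (i : Nat). Pi (g : Vec γ i). Vec α i
reduction steps (normal order): 0
term was already normal: yes


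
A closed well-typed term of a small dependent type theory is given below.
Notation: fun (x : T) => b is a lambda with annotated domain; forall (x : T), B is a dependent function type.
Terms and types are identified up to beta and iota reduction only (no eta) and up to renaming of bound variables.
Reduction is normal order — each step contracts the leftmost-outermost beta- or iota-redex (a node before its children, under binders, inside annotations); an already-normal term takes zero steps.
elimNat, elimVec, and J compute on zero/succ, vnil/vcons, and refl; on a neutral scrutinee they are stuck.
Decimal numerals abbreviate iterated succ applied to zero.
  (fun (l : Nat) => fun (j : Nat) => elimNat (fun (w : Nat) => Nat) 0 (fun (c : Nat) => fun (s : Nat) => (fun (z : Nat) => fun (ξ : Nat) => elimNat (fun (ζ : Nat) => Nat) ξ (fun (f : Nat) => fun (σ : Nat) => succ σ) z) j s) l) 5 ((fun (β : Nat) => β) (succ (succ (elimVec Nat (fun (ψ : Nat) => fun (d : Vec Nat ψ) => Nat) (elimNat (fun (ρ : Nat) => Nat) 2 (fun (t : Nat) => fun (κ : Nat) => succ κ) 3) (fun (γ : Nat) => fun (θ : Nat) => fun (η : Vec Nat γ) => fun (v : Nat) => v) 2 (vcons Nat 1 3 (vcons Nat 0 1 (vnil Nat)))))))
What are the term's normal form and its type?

resulting normal form:
  35
inferred type:
  Nat
observation: contracting a beta-redex first, the term normalizes in 248 steps.


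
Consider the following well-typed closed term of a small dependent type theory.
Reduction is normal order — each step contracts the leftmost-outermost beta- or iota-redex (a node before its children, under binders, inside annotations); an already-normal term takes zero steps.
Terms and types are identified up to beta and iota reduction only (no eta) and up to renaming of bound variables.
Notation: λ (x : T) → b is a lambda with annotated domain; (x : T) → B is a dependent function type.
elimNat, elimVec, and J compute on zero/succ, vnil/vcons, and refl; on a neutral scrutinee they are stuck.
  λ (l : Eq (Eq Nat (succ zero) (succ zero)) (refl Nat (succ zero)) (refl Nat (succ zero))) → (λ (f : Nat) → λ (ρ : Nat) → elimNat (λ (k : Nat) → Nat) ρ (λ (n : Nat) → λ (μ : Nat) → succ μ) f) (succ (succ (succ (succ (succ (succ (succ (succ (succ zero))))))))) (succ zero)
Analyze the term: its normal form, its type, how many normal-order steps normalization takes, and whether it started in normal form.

normal form:
  λ (l : Eq (Eq Nat (succ zero) (succ zero)) (refl Nat (succ zero)) (refl Nat (succ zero))) → succ (succ (succ (succ (succ (succ (succ (succ (succ (succ zero)))))))))
inferred type:
  (l : Eq (Eq Nat (succ zero) (succ zero)) (refl Nat (succ zero)) (refl Nat (succ zero))) → Nat
steps to reach normal form (normal order): 30
already normal: no
first redex: a beta-redex


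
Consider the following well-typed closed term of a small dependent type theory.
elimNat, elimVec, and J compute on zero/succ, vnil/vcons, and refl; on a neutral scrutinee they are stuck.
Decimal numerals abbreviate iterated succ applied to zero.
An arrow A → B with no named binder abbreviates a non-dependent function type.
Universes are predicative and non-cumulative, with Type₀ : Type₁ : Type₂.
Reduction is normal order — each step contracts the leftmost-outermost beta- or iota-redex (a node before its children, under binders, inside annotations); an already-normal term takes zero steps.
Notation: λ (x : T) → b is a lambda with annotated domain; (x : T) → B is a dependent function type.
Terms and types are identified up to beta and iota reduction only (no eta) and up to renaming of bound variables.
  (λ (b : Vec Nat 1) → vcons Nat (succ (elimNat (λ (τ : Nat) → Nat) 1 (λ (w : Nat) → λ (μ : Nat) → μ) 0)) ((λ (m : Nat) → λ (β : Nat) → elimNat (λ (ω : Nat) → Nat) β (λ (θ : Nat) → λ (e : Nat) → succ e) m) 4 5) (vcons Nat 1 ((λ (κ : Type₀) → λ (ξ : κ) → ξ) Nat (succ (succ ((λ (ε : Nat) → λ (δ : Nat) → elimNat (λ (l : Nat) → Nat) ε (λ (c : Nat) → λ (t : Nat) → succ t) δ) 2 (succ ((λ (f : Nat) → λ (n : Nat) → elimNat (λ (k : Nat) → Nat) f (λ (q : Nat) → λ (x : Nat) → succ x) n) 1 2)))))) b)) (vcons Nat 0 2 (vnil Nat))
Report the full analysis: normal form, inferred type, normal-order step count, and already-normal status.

reduced normal form:
  vcons Nat 2 9 (vcons Nat 1 8 (vcons Nat 0 2 (vnil Nat)))
inferred type:
  Vec Nat 3
steps to reach normal form (normal order): 43
already normal: no
first contracted redex: a beta-redex


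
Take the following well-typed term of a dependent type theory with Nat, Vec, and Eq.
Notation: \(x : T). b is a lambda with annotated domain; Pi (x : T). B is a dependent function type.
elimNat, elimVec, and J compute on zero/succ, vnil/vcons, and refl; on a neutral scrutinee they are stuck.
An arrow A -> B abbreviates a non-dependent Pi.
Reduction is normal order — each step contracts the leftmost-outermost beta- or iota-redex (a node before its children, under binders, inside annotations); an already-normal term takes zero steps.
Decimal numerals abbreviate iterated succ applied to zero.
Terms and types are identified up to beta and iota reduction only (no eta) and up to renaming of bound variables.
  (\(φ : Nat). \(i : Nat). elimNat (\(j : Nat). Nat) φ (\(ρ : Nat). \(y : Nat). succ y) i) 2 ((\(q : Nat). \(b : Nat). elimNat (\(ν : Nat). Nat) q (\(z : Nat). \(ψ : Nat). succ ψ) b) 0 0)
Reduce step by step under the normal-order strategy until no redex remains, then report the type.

normal-order reduction:
  (\(φ : Nat). \(i : Nat). elimNat (\(j : Nat). Nat) φ (\(ρ : Nat). \(y : Nat). succ y) i) 2 ((\(q : Nat). \(b : Nat). elimNat (\(ν : Nat). Nat) q (\(z : Nat). \(ψ : Nat). succ ψ) b) 0 0)
  ~> (\(φ : Nat). elimNat (\(i : Nat). Nat) 2 (\(j : Nat). \(ρ : Nat). succ ρ) φ) ((\(y : Nat). \(q : Nat). elimNat (\(b : Nat). Nat) y (\(ν : Nat). \(z : Nat). succ z) q) 0 0)
  ~> elimNat (\(φ : Nat). Nat) 2 (\(i : Nat). \(j : Nat). succ j) ((\(ρ : Nat). \(y : Nat). elimNat (\(q : Nat). Nat) ρ (\(b : Nat). \(ν : Nat). succ ν) y) 0 0)
  ~> elimNat (\(φ : Nat). Nat) 2 (\(i : Nat). \(j : Nat). succ j) ((\(ρ : Nat). elimNat (\(y : Nat). Nat) 0 (\(q : Nat). \(b : Nat). succ b) ρ) 0)
  ~> elimNat (\(φ : Nat). Nat) 2 (\(i : Nat). \(j : Nat). succ j) (elimNat (\(ρ : Nat). Nat) 0 (\(y : Nat). \(q : Nat). succ q) 0)
  ~> elimNat (\(φ : Nat). Nat) 2 (\(i : Nat). \(j : Nat). succ j) 0
  ~> 2
the term's type:
  Nat


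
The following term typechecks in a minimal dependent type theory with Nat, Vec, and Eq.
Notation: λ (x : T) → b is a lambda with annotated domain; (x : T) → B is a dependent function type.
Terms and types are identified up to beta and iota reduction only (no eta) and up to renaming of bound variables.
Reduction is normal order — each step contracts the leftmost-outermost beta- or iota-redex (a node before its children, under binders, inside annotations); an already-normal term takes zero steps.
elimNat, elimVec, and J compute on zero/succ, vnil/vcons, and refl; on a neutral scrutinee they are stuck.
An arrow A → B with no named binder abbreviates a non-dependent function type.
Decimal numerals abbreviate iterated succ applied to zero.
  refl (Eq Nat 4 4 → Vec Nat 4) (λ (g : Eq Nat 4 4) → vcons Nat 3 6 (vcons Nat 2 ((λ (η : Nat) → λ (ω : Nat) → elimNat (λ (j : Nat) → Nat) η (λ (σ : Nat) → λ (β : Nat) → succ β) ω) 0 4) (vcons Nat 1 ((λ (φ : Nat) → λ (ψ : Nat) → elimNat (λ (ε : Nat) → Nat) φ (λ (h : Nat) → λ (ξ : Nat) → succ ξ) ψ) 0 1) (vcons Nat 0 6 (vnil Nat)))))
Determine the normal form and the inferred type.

resulting normal form:
  refl (Eq Nat 4 4 → Vec Nat 4) (λ (g : Eq Nat 4 4) → vcons Nat 3 6 (vcons Nat 2 4 (vcons Nat 1 1 (vcons Nat 0 6 (vnil Nat)))))
inferred type:
  Eq (Eq Nat 4 4 → Vec Nat 4) (λ (g : Eq Nat 4 4) → vcons Nat 3 6 (vcons Nat 2 4 (vcons Nat 1 1 (vcons Nat 0 6 (vnil Nat))))) (λ (η : Eq Nat 4 4) → vcons Nat 3 6 (vcons Nat 2 4 (vcons Nat 1 1 (vcons Nat 0 6 (vnil Nat)))))


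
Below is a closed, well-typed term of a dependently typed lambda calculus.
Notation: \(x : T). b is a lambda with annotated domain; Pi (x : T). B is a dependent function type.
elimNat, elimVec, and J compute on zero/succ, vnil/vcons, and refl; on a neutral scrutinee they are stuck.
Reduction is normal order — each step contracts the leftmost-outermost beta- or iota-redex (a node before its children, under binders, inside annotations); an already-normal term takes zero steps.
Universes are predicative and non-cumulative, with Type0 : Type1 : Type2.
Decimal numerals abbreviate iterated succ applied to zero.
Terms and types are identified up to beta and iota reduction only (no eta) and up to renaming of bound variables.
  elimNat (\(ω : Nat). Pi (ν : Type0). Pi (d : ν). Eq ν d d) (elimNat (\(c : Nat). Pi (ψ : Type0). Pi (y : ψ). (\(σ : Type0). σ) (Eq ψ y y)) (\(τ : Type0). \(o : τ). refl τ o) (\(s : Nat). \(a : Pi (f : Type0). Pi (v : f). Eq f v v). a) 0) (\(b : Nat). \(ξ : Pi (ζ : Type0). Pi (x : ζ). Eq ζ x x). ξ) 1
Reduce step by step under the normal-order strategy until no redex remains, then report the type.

normal-order reduction sequence:
  elimNat (\(ω : Nat). Pi (ν : Type0). Pi (d : ν). Eq ν d d) (elimNat (\(c : Nat). Pi (ψ : Type0). Pi (y : ψ). (\(σ : Type0). σ) (Eq ψ y y)) (\(τ : Type0). \(o : τ). refl τ o) (\(s : Nat). \(a : Pi (f : Type0). Pi (v : f). Eq f v v). a) 0) (\(b : Nat). \(ξ : Pi (ζ : Type0). Pi (x : ζ). Eq ζ x x). ξ) 1
  ~> (\(ω : Nat). \(ν : Pi (d : Type0). Pi (c : d). Eq d c c). ν) 0 (elimNat (\(ψ : Nat). Pi (y : Type0). Pi (σ : y). Eq y σ σ) (elimNat (\(τ : Nat). Pi (o : Type0). Pi (s : o). (\(a : Type0). a) (Eq o s s)) (\(f : Type0). \(v : f). refl f v) (\(b : Nat). \(ξ : Pi (ζ : Type0). Pi (x : ζ). Eq ζ x x). ξ) 0) (\(g : Nat). \(ε : Pi (p : Type0). Pi (k : p). Eq p k k). ε) 0)
  ~> (\(ω : Pi (ν : Type0). Pi (d : ν). Eq ν d d). ω) (elimNat (\(c : Nat). Pi (ψ : Type0). Pi (y : ψ). Eq ψ y y) (elimNat (\(σ : Nat). Pi (τ : Type0). Pi (o : τ). (\(s : Type0). s) (Eq τ o o)) (\(a : Type0). \(f : a). refl a f) (\(v : Nat). \(b : Pi (ξ : Type0). Pi (ζ : ξ). Eq ξ ζ ζ). b) 0) (\(x : Nat). \(g : Pi (ε : Type0). Pi (p : ε). Eq ε p p). g) 0)
  ~> elimNat (\(ω : Nat). Pi (ν : Type0). Pi (d : ν). Eq ν d d) (elimNat (\(c : Nat). Pi (ψ : Type0). Pi (y : ψ). (\(σ : Type0). σ) (Eq ψ y y)) (\(τ : Type0). \(o : τ). refl τ o) (\(s : Nat). \(a : Pi (f : Type0). Pi (v : f). Eq f v v). a) 0) (\(b : Nat). \(ξ : Pi (ζ : Type0). Pi (x : ζ). Eq ζ x x). ξ) 0
  ~> elimNat (\(ω : Nat). Pi (ν : Type0). Pi (d : ν). (\(c : Type0). c) (Eq ν d d)) (\(ψ : Type0). \(y : ψ). refl ψ y) (\(σ : Nat). \(τ : Pi (o : Type0). Pi (s : o). Eq o s s). τ) 0
  ~> \(ω : Type0). \(ν : ω). refl ω ν
inferred type:
  Pi (ω : Type0). Pi (ν : ω). Eq ω ν ν
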